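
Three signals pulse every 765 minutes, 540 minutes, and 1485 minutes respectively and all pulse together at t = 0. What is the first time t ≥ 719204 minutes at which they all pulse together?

Joint pulses occur at multiples of LCM(765, 540, 1485).
765 = 3^2 × 5 × 17
540 = 2^2 × 3^3 × 5
1485 = 3^3 × 5 × 11
LCM(765, 540, 1485) = 2^2 × 3^3 × 5 × 11 × 17 = 100980.
Smallest multiple of 100980 that is ≥ 719204: ⌈719204/100980⌉ × 100980 = 8 × 100980 = 807840.

807840 minutes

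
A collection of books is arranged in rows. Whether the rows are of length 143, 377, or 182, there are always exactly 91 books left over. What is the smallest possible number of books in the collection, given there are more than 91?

58149

N − 91 must be a common multiple of 143, 377, and 182.
143 = 11 × 13
377 = 13 × 29
182 = 2 × 7 × 13
LCM(143, 377, 182) = 2 × 7 × 11 × 13 × 29 = 58058.
Smallest N > 91 is LCM + 91 = 58058 + 91 = 58149.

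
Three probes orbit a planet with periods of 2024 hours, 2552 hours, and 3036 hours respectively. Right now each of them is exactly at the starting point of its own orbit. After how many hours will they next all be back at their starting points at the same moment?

They coincide at every common multiple of the periods; the first is the LCM.
2024 = 2^3 × 11 × 23
2552 = 2^3 × 11 × 29
3036 = 2^2 × 3 × 11 × 23
LCM(2024, 2552, 3036) = 2^3 × 3 × 11 × 23 × 29 = 176088.

176088 hours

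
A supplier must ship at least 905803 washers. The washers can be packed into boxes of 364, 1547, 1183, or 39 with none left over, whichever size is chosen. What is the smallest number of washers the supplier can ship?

The number of washers must be a common multiple of 364, 1547, 1183, and 39, so a multiple of their LCM.
364 = 2^2 × 7 × 13
1547 = 7 × 13 × 17
1183 = 7 × 13^2
39 = 3 × 13
LCM(364, 1547, 1183, 39) = 2^2 × 3 × 7 × 13^2 × 17 = 241332.
Smallest multiple of 241332 that is ≥ 905803: ⌈905803/241332⌉ × 241332 = 4 × 241332 = 965328.

965328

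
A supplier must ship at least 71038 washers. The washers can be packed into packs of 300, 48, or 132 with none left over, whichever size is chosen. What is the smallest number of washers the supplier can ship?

79200

The number of washers must be a common multiple of 300, 48, and 132, so a multiple of their LCM.
300 = 2^2 × 3 × 5^2
48 = 2^4 × 3
132 = 2^2 × 3 × 11
LCM(300, 48, 132) = 2^4 × 3 × 5^2 × 11 = 13200.
Smallest multiple of 13200 that is ≥ 71038: ⌈71038/13200⌉ × 13200 = 6 × 13200 = 79200.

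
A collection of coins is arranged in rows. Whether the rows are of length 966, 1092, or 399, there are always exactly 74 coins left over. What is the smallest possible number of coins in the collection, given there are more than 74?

N − 74 must be a common multiple of 966, 1092, and 399.
966 = 2 × 3 × 7 × 23
1092 = 2^2 × 3 × 7 × 13
399 = 3 × 7 × 19
LCM(966, 1092, 399) = 2^2 × 3 × 7 × 13 × 19 × 23 = 477204.
Smallest N > 74 is LCM + 74 = 477204 + 74 = 477278.

477278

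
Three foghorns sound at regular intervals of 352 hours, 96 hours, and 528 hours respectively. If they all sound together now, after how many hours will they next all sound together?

We need the least common multiple of the intervals.
352 = 2^5 × 11
96 = 2^5 × 3
528 = 2^4 × 3 × 11
LCM(352, 96, 528) = 2^5 × 3 × 11 = 1056.

1056 hours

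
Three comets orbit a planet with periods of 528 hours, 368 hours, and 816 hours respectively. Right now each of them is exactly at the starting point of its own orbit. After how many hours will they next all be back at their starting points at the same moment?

They coincide at every common multiple of the periods; the first is the LCM.
528 = 2^4 × 3 × 11
368 = 2^4 × 23
816 = 2^4 × 3 × 17
LCM(528, 368, 816) = 2^4 × 3 × 11 × 17 × 23 = 206448.

206448 hours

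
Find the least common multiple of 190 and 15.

190 = 2 × 5 × 19
15 = 3 × 5
LCM(190, 15) = 2 × 3 × 5 × 19 = 570.

570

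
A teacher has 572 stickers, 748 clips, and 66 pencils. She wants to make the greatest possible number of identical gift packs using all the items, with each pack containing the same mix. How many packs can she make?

The pack count must divide each quantity, so the greatest is gcd(572, 748, 66).
572 = 2^2 × 11 × 13
748 = 2^2 × 11 × 17
66 = 2 × 3 × 11
gcd(572, 748, 66) = 2 × 11 = 22.

22 packs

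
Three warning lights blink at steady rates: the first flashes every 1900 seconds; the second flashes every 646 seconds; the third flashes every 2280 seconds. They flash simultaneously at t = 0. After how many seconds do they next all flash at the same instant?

193800 seconds

We need the least common multiple of the intervals.
1900 = 2^2 × 5^2 × 19
646 = 2 × 17 × 19
2280 = 2^3 × 3 × 5 × 19
LCM(1900, 646, 2280) = 2^3 × 3 × 5^2 × 17 × 19 = 193800.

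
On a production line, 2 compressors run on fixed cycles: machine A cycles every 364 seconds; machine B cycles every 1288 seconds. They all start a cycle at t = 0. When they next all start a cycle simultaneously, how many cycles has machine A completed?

46 cycles

All finish a whole number of cycles simultaneously at t = LCM of the periods.
364 = 2^2 × 7 × 13
1288 = 2^3 × 7 × 23
LCM(364, 1288) = 2^3 × 7 × 13 × 23 = 16744.
Cycles for period 364: 16744 / 364 = 46.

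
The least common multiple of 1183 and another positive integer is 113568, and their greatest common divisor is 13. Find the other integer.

gcd × lcm = product of the two integers, so the other integer is (13 × 113568) / 1183 = 1248.

1248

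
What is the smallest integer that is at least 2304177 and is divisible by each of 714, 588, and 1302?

The integer must be a common multiple of 714, 588, and 1302, so a multiple of their LCM.
714 = 2 × 3 × 7 × 17
588 = 2^2 × 3 × 7^2
1302 = 2 × 3 × 7 × 31
LCM(714, 588, 1302) = 2^2 × 3 × 7^2 × 17 × 31 = 309876.
Smallest multiple of 309876 that is ≥ 2304177: ⌈2304177/309876⌉ × 309876 = 8 × 309876 = 2479008.

2479008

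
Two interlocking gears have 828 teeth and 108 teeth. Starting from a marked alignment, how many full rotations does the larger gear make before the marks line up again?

3 rotations

The first common completion time is the LCM of the periods.
828 = 2^2 × 3^2 × 23
108 = 2^2 × 3^3
LCM(828, 108) = 2^2 × 3^3 × 23 = 2484.
Rotations for period 828: 2484 / 828 = 3.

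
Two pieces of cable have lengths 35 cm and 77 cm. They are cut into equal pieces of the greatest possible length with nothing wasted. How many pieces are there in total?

Piece length = gcd(35, 77).
35 = 5 × 7
77 = 7 × 11
gcd(35, 77) = 7.
Total pieces = 35/7 + 77/7 = 5 + 11 = 16.

16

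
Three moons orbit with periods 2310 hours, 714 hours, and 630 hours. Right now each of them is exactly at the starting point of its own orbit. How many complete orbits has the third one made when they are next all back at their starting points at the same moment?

187 orbits

The first common completion time is the LCM of the periods.
2310 = 2 × 3 × 5 × 7 × 11
714 = 2 × 3 × 7 × 17
630 = 2 × 3^2 × 5 × 7
LCM(2310, 714, 630) = 2 × 3^2 × 5 × 7 × 11 × 17 = 117810.
Orbits for period 630: 117810 / 630 = 187.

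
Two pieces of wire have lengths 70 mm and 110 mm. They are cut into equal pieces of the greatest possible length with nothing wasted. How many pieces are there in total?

Piece length = gcd(70, 110).
70 = 2 × 5 × 7
110 = 2 × 5 × 11
gcd(70, 110) = 2 × 5 = 10.
Total pieces = 70/10 + 110/10 = 7 + 11 = 18.

18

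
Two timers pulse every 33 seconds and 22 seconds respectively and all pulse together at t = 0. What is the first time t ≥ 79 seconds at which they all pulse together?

132 seconds

Joint pulses occur at multiples of LCM(33, 22).
33 = 3 × 11
22 = 2 × 11
LCM(33, 22) = 2 × 3 × 11 = 66.
Smallest multiple of 66 that is ≥ 79: ⌈79/66⌉ × 66 = 2 × 66 = 132.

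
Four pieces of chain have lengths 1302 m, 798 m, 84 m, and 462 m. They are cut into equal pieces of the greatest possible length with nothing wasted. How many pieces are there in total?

63

Piece length = gcd(1302, 798, 84, 462).
1302 = 2 × 3 × 7 × 31
798 = 2 × 3 × 7 × 19
84 = 2^2 × 3 × 7
462 = 2 × 3 × 7 × 11
gcd(1302, 798, 84, 462) = 2 × 3 × 7 = 42.
Total pieces = 1302/42 + 798/42 + 84/42 + 462/42 = 31 + 19 + 2 + 11 = 63.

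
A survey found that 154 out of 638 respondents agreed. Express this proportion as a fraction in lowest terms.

154 = 2 × 7 × 11
638 = 2 × 11 × 29
gcd(154, 638) = 2 × 11 = 22.
Divide numerator and denominator by 22: 154/638 = 7/29.

7/29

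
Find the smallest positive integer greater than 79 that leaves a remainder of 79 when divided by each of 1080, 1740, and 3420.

595159

N − 79 must be a common multiple of 1080, 1740, and 3420.
1080 = 2^3 × 3^3 × 5
1740 = 2^2 × 3 × 5 × 29
3420 = 2^2 × 3^2 × 5 × 19
LCM(1080, 1740, 3420) = 2^3 × 3^3 × 5 × 19 × 29 = 595080.
Smallest N > 79 is LCM + 79 = 595080 + 79 = 595159.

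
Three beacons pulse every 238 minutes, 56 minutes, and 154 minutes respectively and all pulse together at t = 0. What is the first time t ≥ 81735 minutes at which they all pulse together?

83776 minutes

Joint pulses occur at multiples of LCM(238, 56, 154).
238 = 2 × 7 × 17
56 = 2^3 × 7
154 = 2 × 7 × 11
LCM(238, 56, 154) = 2^3 × 7 × 11 × 17 = 10472.
Smallest multiple of 10472 that is ≥ 81735: ⌈81735/10472⌉ × 10472 = 8 × 10472 = 83776.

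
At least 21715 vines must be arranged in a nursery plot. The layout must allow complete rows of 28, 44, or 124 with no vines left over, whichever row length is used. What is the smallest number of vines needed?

The number of vines must be a common multiple of 28, 44, and 124, so a multiple of their LCM.
28 = 2^2 × 7
44 = 2^2 × 11
124 = 2^2 × 31
LCM(28, 44, 124) = 2^2 × 7 × 11 × 31 = 9548.
Smallest multiple of 9548 that is ≥ 21715: ⌈21715/9548⌉ × 9548 = 3 × 9548 = 28644.

28644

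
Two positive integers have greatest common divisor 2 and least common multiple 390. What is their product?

For any two positive integers, gcd × lcm = product = 2 × 390 = 780.

780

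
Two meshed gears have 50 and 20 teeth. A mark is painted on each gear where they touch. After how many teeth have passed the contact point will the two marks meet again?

100 teeth

We need the least common multiple of the intervals.
50 = 2 × 5^2
20 = 2^2 × 5
LCM(50, 20) = 2^2 × 5^2 = 100.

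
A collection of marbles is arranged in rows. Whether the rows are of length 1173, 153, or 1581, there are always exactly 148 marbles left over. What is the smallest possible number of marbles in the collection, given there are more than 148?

N − 148 must be a common multiple of 1173, 153, and 1581.
1173 = 3 × 17 × 23
153 = 3^2 × 17
1581 = 3 × 17 × 31
LCM(1173, 153, 1581) = 3^2 × 17 × 23 × 31 = 109089.
Smallest N > 148 is LCM + 148 = 109089 + 148 = 109237.

109237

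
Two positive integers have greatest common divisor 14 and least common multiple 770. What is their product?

For any two positive integers, gcd × lcm = product = 14 × 770 = 10780.

10780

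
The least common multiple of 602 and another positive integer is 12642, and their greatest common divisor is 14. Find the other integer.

294

gcd × lcm = product of the two integers, so the other integer is (14 × 12642) / 602 = 294.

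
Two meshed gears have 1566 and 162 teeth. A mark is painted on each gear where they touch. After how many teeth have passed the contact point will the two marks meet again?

4698 teeth

The first simultaneous occurrence is after LCM of the individual periods.
1566 = 2 × 3^3 × 29
162 = 2 × 3^4
LCM(1566, 162) = 2 × 3^4 × 29 = 4698.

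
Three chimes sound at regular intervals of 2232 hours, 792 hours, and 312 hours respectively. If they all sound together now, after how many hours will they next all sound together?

The first simultaneous occurrence is after LCM of the individual periods.
2232 = 2^3 × 3^2 × 31
792 = 2^3 × 3^2 × 11
312 = 2^3 × 3 × 13
LCM(2232, 792, 312) = 2^3 × 3^2 × 11 × 13 × 31 = 319176.

319176 hours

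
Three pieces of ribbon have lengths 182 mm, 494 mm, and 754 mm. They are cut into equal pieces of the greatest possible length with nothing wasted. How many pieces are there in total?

Piece length = gcd(182, 494, 754).
182 = 2 × 7 × 13
494 = 2 × 13 × 19
754 = 2 × 13 × 29
gcd(182, 494, 754) = 2 × 13 = 26.
Total pieces = 182/26 + 494/26 + 754/26 = 7 + 19 + 29 = 55.

55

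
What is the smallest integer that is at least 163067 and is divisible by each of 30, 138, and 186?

The integer must be a common multiple of 30, 138, and 186, so a multiple of their LCM.
30 = 2 × 3 × 5
138 = 2 × 3 × 23
186 = 2 × 3 × 31
LCM(30, 138, 186) = 2 × 3 × 5 × 23 × 31 = 21390.
Smallest multiple of 21390 that is ≥ 163067: ⌈163067/21390⌉ × 21390 = 8 × 21390 = 171120.

171120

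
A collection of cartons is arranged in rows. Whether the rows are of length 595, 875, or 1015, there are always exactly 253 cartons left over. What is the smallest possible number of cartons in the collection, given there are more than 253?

431628

N − 253 must be a common multiple of 595, 875, and 1015.
595 = 5 × 7 × 17
875 = 5^3 × 7
1015 = 5 × 7 × 29
LCM(595, 875, 1015) = 5^3 × 7 × 17 × 29 = 431375.
Smallest N > 253 is LCM + 253 = 431375 + 253 = 431628.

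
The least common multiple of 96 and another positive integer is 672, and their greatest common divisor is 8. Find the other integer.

gcd × lcm = product of the two integers, so the other integer is (8 × 672) / 96 = 56.

56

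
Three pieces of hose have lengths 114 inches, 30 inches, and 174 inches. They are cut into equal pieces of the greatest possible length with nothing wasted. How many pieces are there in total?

53

Piece length = gcd(114, 30, 174).
114 = 2 × 3 × 19
30 = 2 × 3 × 5
174 = 2 × 3 × 29
gcd(114, 30, 174) = 2 × 3 = 6.
Total pieces = 114/6 + 30/6 + 174/6 = 19 + 5 + 29 = 53.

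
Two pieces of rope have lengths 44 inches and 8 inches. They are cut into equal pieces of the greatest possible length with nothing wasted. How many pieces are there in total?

13

Piece length = gcd(44, 8).
44 = 2^2 × 11
8 = 2^3
gcd(44, 8) = 2^2 = 4.
Total pieces = 44/4 + 8/4 = 11 + 2 = 13.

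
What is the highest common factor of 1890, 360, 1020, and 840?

1890 = 2 × 3^3 × 5 × 7
360 = 2^3 × 3^2 × 5
1020 = 2^2 × 3 × 5 × 17
840 = 2^3 × 3 × 5 × 7
gcd(1890, 360, 1020, 840) = 2 × 3 × 5 = 30.

30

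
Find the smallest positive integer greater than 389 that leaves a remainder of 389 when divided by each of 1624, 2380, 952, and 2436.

N − 389 must be a common multiple of 1624, 2380, 952, and 2436.
1624 = 2^3 × 7 × 29
2380 = 2^2 × 5 × 7 × 17
952 = 2^3 × 7 × 17
2436 = 2^2 × 3 × 7 × 29
LCM(1624, 2380, 952, 2436) = 2^3 × 3 × 5 × 7 × 17 × 29 = 414120.
Smallest N > 389 is LCM + 389 = 414120 + 389 = 414509.

414509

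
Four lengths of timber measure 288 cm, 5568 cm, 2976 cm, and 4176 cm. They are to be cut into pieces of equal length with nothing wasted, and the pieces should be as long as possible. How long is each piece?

The greatest length dividing all of 288, 5568, 2976, and 4176 is their gcd.
288 = 2^5 × 3^2
5568 = 2^6 × 3 × 29
2976 = 2^5 × 3 × 31
4176 = 2^4 × 3^2 × 29
gcd(288, 5568, 2976, 4176) = 2^4 × 3 = 48.

48 cm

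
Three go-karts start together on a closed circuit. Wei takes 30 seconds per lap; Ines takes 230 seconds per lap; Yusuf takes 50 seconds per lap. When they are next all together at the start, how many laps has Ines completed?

15 laps

The first common completion time is the LCM of the periods.
30 = 2 × 3 × 5
230 = 2 × 5 × 23
50 = 2 × 5^2
LCM(30, 230, 50) = 2 × 3 × 5^2 × 23 = 3450.
Laps for period 230: 3450 / 230 = 15.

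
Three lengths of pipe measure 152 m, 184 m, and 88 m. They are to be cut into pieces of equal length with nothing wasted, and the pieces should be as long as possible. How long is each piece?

8 m

Each piece length must divide every original length, so the longest possible is gcd(152, 184, 88).
152 = 2^3 × 19
184 = 2^3 × 23
88 = 2^3 × 11
gcd(152, 184, 88) = 2^3 = 8.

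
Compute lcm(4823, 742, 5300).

482300

4823 = 7 × 13 × 53
742 = 2 × 7 × 53
5300 = 2^2 × 5^2 × 53
LCM(4823, 742, 5300) = 2^2 × 5^2 × 7 × 13 × 53 = 482300.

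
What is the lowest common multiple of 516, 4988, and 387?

516 = 2^2 × 3 × 43
4988 = 2^2 × 29 × 43
387 = 3^2 × 43
LCM(516, 4988, 387) = 2^2 × 3^2 × 29 × 43 = 44892.

44892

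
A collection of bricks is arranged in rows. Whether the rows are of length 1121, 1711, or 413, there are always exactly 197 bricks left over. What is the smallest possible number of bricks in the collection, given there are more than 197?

N − 197 must be a common multiple of 1121, 1711, and 413.
1121 = 19 × 59
1711 = 29 × 59
413 = 7 × 59
LCM(1121, 1711, 413) = 7 × 19 × 29 × 59 = 227563.
Smallest N > 197 is LCM + 197 = 227563 + 197 = 227760.

227760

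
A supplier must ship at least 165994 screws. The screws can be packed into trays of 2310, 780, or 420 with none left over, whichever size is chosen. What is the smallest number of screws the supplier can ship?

The number of screws must be a common multiple of 2310, 780, and 420, so a multiple of their LCM.
2310 = 2 × 3 × 5 × 7 × 11
780 = 2^2 × 3 × 5 × 13
420 = 2^2 × 3 × 5 × 7
LCM(2310, 780, 420) = 2^2 × 3 × 5 × 7 × 11 × 13 = 60060.
Smallest multiple of 60060 that is ≥ 165994: ⌈165994/60060⌉ × 60060 = 3 × 60060 = 180180.

180180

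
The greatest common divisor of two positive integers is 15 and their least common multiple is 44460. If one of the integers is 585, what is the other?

For two integers, gcd × lcm = product, so the other is (15 × 44460) / 585 = 666900 / 585 = 1140.

1140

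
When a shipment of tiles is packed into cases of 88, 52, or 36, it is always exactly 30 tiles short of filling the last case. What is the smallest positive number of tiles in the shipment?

Being 30 short of a full case of size k means N ≡ −30 (mod k), i.e. N + 30 is a multiple of each size.
88 = 2^3 × 11
52 = 2^2 × 13
36 = 2^2 × 3^2
LCM(88, 52, 36) = 2^3 × 3^2 × 11 × 13 = 10296.
Smallest positive N is 10296 − 30 = 10266.

10266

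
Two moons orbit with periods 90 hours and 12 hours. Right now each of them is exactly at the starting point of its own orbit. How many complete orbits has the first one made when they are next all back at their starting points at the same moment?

2 orbits

They are all back at their starting positions together after one LCM of the periods.
90 = 2 × 3^2 × 5
12 = 2^2 × 3
LCM(90, 12) = 2^2 × 3^2 × 5 = 180.
Orbits for period 90: 180 / 90 = 2.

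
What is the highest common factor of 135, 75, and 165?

135 = 3^3 × 5
75 = 3 × 5^2
165 = 3 × 5 × 11
gcd(135, 75, 165) = 3 × 5 = 15.

15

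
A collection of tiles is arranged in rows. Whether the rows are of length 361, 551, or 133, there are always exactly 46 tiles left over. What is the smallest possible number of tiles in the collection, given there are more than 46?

N − 46 must be a common multiple of 361, 551, and 133.
361 = 19^2
551 = 19 × 29
133 = 7 × 19
LCM(361, 551, 133) = 7 × 19^2 × 29 = 73283.
Smallest N > 46 is LCM + 46 = 73283 + 46 = 73329.

73329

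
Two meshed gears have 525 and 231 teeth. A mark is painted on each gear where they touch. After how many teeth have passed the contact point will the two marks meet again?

The first simultaneous occurrence is after LCM of the individual periods.
525 = 3 × 5^2 × 7
231 = 3 × 7 × 11
LCM(525, 231) = 3 × 5^2 × 7 × 11 = 5775.

5775 teeth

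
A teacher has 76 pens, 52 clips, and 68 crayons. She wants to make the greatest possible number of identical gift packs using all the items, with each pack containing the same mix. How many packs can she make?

4 packs

The pack count must divide each quantity, so the greatest is gcd(76, 52, 68).
76 = 2^2 × 19
52 = 2^2 × 13
68 = 2^2 × 17
gcd(76, 52, 68) = 2^2 = 4.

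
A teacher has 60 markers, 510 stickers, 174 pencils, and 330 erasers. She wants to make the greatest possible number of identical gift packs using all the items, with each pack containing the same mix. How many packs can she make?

The pack count must divide each quantity, so the greatest is gcd(60, 510, 174, 330).
60 = 2^2 × 3 × 5
510 = 2 × 3 × 5 × 17
174 = 2 × 3 × 29
330 = 2 × 3 × 5 × 11
gcd(60, 510, 174, 330) = 2 × 3 = 6.

6 packs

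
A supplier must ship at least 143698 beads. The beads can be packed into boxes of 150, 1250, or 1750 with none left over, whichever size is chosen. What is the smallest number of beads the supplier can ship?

157500

The number of beads must be a common multiple of 150, 1250, and 1750, so a multiple of their LCM.
150 = 2 × 3 × 5^2
1250 = 2 × 5^4
1750 = 2 × 5^3 × 7
LCM(150, 1250, 1750) = 2 × 3 × 5^4 × 7 = 26250.
Smallest multiple of 26250 that is ≥ 143698: ⌈143698/26250⌉ × 26250 = 6 × 26250 = 157500.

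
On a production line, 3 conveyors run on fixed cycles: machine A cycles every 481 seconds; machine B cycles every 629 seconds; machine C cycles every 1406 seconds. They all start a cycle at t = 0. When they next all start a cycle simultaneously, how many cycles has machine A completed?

646 cycles

All finish a whole number of cycles simultaneously at t = LCM of the periods.
481 = 13 × 37
629 = 17 × 37
1406 = 2 × 19 × 37
LCM(481, 629, 1406) = 2 × 13 × 17 × 19 × 37 = 310726.
Cycles for period 481: 310726 / 481 = 646.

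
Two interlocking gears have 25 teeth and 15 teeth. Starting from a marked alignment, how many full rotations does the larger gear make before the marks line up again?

3 rotations

The first common completion time is the LCM of the periods.
25 = 5^2
15 = 3 × 5
LCM(25, 15) = 3 × 5^2 = 75.
Rotations for period 25: 75 / 25 = 3.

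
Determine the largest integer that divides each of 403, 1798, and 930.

403 = 13 × 31
1798 = 2 × 29 × 31
930 = 2 × 3 × 5 × 31
gcd(403, 1798, 930) = 31.

31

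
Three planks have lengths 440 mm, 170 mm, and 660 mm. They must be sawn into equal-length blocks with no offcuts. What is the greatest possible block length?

10 mm

The block length must divide every plank, so the greatest is gcd(440, 170, 660).
440 = 2^3 × 5 × 11
170 = 2 × 5 × 17
660 = 2^2 × 3 × 5 × 11
gcd(440, 170, 660) = 2 × 5 = 10.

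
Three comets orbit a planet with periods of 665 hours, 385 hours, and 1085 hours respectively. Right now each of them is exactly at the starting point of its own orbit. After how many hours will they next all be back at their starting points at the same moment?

We need the least common multiple of the intervals.
665 = 5 × 7 × 19
385 = 5 × 7 × 11
1085 = 5 × 7 × 31
LCM(665, 385, 1085) = 5 × 7 × 11 × 19 × 31 = 226765.

226765 hours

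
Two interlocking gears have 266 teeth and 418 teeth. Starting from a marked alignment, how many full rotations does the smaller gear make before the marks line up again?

All finish a whole number of cycles simultaneously at t = LCM of the periods.
266 = 2 × 7 × 19
418 = 2 × 11 × 19
LCM(266, 418) = 2 × 7 × 11 × 19 = 2926.
Rotations for period 266: 2926 / 266 = 11.

11 rotations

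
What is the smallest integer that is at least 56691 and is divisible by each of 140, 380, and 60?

63840

The integer must be a common multiple of 140, 380, and 60, so a multiple of their LCM.
140 = 2^2 × 5 × 7
380 = 2^2 × 5 × 19
60 = 2^2 × 3 × 5
LCM(140, 380, 60) = 2^2 × 3 × 5 × 7 × 19 = 7980.
Smallest multiple of 7980 that is ≥ 56691: ⌈56691/7980⌉ × 7980 = 8 × 7980 = 63840.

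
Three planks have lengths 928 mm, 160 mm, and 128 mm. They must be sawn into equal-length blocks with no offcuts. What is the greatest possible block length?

The block length must divide every plank, so the greatest is gcd(928, 160, 128).
928 = 2^5 × 29
160 = 2^5 × 5
128 = 2^7
gcd(928, 160, 128) = 2^5 = 32.

32 mm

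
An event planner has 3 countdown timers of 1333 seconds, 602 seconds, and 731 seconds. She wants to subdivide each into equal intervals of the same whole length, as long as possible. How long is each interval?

43 seconds

The interval must divide each timer length; the longest such is the gcd.
1333 = 31 × 43
602 = 2 × 7 × 43
731 = 17 × 43
gcd(1333, 602, 731) = 43.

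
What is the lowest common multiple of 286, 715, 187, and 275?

286 = 2 × 11 × 13
715 = 5 × 11 × 13
187 = 11 × 17
275 = 5^2 × 11
LCM(286, 715, 187, 275) = 2 × 5^2 × 11 × 13 × 17 = 121550.

121550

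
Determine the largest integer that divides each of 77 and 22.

11

77 = 7 × 11
22 = 2 × 11
gcd(77, 22) = 11.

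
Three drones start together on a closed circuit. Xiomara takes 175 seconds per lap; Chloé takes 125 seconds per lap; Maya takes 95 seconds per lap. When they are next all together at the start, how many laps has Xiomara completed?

They are all back at their starting positions together after one LCM of the periods.
175 = 5^2 × 7
125 = 5^3
95 = 5 × 19
LCM(175, 125, 95) = 5^3 × 7 × 19 = 16625.
Laps for period 175: 16625 / 175 = 95.

95 laps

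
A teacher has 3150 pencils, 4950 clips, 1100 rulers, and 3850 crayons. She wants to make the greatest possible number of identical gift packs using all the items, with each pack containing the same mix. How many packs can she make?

The pack count must divide each quantity, so the greatest is gcd(3150, 4950, 1100, 3850).
3150 = 2 × 3^2 × 5^2 × 7
4950 = 2 × 3^2 × 5^2 × 11
1100 = 2^2 × 5^2 × 11
3850 = 2 × 5^2 × 7 × 11
gcd(3150, 4950, 1100, 3850) = 2 × 5^2 = 50.

50 packs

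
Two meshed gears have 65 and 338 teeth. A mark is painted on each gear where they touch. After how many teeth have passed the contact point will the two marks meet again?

The first simultaneous occurrence is after LCM of the individual periods.
65 = 5 × 13
338 = 2 × 13^2
LCM(65, 338) = 2 × 5 × 13^2 = 1690.

1690 teeth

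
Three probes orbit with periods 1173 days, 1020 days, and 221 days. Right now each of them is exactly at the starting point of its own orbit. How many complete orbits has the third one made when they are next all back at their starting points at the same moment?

They are all back at their starting positions together after one LCM of the periods.
1173 = 3 × 17 × 23
1020 = 2^2 × 3 × 5 × 17
221 = 13 × 17
LCM(1173, 1020, 221) = 2^2 × 3 × 5 × 13 × 17 × 23 = 304980.
Orbits for period 221: 304980 / 221 = 1380.

1380 orbits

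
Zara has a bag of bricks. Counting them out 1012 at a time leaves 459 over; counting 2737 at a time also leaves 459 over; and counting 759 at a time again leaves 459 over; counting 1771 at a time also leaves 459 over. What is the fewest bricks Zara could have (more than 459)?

N − 459 must be a common multiple of 1012, 2737, 759, and 1771.
1012 = 2^2 × 11 × 23
2737 = 7 × 17 × 23
759 = 3 × 11 × 23
1771 = 7 × 11 × 23
LCM(1012, 2737, 759, 1771) = 2^2 × 3 × 7 × 11 × 17 × 23 = 361284.
Smallest N > 459 is LCM + 459 = 361284 + 459 = 361743.

361743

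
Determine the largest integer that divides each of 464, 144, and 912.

16

464 = 2^4 × 29
144 = 2^4 × 3^2
912 = 2^4 × 3 × 19
gcd(464, 144, 912) = 2^4 = 16.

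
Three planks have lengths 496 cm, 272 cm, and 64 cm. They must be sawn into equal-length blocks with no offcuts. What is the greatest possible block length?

This is the greatest common divisor of 496, 272, and 64.
496 = 2^4 × 31
272 = 2^4 × 17
64 = 2^6
gcd(496, 272, 64) = 2^4 = 16.

16 cm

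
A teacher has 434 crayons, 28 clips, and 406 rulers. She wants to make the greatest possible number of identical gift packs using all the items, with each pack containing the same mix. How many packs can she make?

The pack count must divide each quantity, so the greatest is gcd(434, 28, 406).
434 = 2 × 7 × 31
28 = 2^2 × 7
406 = 2 × 7 × 29
gcd(434, 28, 406) = 2 × 7 = 14.

14 packs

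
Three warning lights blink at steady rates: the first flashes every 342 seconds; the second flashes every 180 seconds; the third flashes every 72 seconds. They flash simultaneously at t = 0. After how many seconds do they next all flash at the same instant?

6840 seconds

They coincide at every common multiple of the periods; the first is the LCM.
342 = 2 × 3^2 × 19
180 = 2^2 × 3^2 × 5
72 = 2^3 × 3^2
LCM(342, 180, 72) = 2^3 × 3^2 × 5 × 19 = 6840.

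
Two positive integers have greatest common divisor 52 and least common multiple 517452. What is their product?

26907504

For any two positive integers, gcd × lcm = product = 52 × 517452 = 26907504.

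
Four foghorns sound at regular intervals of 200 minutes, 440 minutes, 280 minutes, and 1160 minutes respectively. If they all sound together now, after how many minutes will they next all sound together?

We need the least common multiple of the intervals.
200 = 2^3 × 5^2
440 = 2^3 × 5 × 11
280 = 2^3 × 5 × 7
1160 = 2^3 × 5 × 29
LCM(200, 440, 280, 1160) = 2^3 × 5^2 × 7 × 11 × 29 = 446600.

446600 minutes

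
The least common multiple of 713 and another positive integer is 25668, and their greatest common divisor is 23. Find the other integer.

828

gcd × lcm = product of the two integers, so the other integer is (23 × 25668) / 713 = 828.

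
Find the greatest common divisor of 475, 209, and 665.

475 = 5^2 × 19
209 = 11 × 19
665 = 5 × 7 × 19
gcd(475, 209, 665) = 19.

19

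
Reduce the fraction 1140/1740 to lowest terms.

19/29

1140 = 2^2 × 3 × 5 × 19
1740 = 2^2 × 3 × 5 × 29
gcd(1140, 1740) = 2^2 × 3 × 5 = 60.
Divide numerator and denominator by 60: 1140/1740 = 19/29.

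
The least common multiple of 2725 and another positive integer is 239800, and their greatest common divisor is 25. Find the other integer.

2200

gcd × lcm = product of the two integers, so the other integer is (25 × 239800) / 2725 = 2200.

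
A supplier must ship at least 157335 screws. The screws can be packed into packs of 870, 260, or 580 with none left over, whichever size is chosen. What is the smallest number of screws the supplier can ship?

The number of screws must be a common multiple of 870, 260, and 580, so a multiple of their LCM.
870 = 2 × 3 × 5 × 29
260 = 2^2 × 5 × 13
580 = 2^2 × 5 × 29
LCM(870, 260, 580) = 2^2 × 3 × 5 × 13 × 29 = 22620.
Smallest multiple of 22620 that is ≥ 157335: ⌈157335/22620⌉ × 22620 = 7 × 22620 = 158340.

158340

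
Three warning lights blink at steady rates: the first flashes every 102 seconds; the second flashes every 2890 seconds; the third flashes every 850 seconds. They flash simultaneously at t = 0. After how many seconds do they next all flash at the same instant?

43350 seconds

We need the least common multiple of the intervals.
102 = 2 × 3 × 17
2890 = 2 × 5 × 17^2
850 = 2 × 5^2 × 17
LCM(102, 2890, 850) = 2 × 3 × 5^2 × 17^2 = 43350.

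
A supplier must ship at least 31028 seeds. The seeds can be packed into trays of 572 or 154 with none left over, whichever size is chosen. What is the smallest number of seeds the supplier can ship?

32032

The number of seeds must be a common multiple of 572 and 154, so a multiple of their LCM.
572 = 2^2 × 11 × 13
154 = 2 × 7 × 11
LCM(572, 154) = 2^2 × 7 × 11 × 13 = 4004.
Smallest multiple of 4004 that is ≥ 31028: ⌈31028/4004⌉ × 4004 = 8 × 4004 = 32032.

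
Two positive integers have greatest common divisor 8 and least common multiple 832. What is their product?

For any two positive integers, gcd × lcm = product = 8 × 832 = 6656.

6656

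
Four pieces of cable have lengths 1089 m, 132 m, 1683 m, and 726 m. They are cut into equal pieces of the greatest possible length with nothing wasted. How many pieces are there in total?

110

Piece length = gcd(1089, 132, 1683, 726).
1089 = 3^2 × 11^2
132 = 2^2 × 3 × 11
1683 = 3^2 × 11 × 17
726 = 2 × 3 × 11^2
gcd(1089, 132, 1683, 726) = 3 × 11 = 33.
Total pieces = 1089/33 + 132/33 + 1683/33 + 726/33 = 33 + 4 + 51 + 22 = 110.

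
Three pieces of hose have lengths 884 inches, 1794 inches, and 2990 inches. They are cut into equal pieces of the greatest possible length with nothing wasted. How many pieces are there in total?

Piece length = gcd(884, 1794, 2990).
884 = 2^2 × 13 × 17
1794 = 2 × 3 × 13 × 23
2990 = 2 × 5 × 13 × 23
gcd(884, 1794, 2990) = 2 × 13 = 26.
Total pieces = 884/26 + 1794/26 + 2990/26 = 34 + 69 + 115 = 218.

218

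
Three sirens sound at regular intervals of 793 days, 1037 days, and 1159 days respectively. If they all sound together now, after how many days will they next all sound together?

256139 days

They coincide at every common multiple of the periods; the first is the LCM.
793 = 13 × 61
1037 = 17 × 61
1159 = 19 × 61
LCM(793, 1037, 1159) = 13 × 17 × 19 × 61 = 256139.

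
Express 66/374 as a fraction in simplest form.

66 = 2 × 3 × 11
374 = 2 × 11 × 17
gcd(66, 374) = 2 × 11 = 22.
Divide numerator and denominator by 22: 66/374 = 3/17.

3/17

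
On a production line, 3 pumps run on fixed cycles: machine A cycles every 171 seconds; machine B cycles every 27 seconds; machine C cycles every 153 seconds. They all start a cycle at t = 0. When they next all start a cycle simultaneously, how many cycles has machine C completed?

All finish a whole number of cycles simultaneously at t = LCM of the periods.
171 = 3^2 × 19
27 = 3^3
153 = 3^2 × 17
LCM(171, 27, 153) = 3^3 × 17 × 19 = 8721.
Cycles for period 153: 8721 / 153 = 57.

57 cycles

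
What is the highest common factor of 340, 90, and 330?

10

340 = 2^2 × 5 × 17
90 = 2 × 3^2 × 5
330 = 2 × 3 × 5 × 11
gcd(340, 90, 330) = 2 × 5 = 10.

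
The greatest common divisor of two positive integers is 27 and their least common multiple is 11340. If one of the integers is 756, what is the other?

405

For two integers, gcd × lcm = product, so the other is (27 × 11340) / 756 = 306180 / 756 = 405.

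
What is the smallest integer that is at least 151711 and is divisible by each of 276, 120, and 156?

179400

The integer must be a common multiple of 276, 120, and 156, so a multiple of their LCM.
276 = 2^2 × 3 × 23
120 = 2^3 × 3 × 5
156 = 2^2 × 3 × 13
LCM(276, 120, 156) = 2^3 × 3 × 5 × 13 × 23 = 35880.
Smallest multiple of 35880 that is ≥ 151711: ⌈151711/35880⌉ × 35880 = 5 × 35880 = 179400.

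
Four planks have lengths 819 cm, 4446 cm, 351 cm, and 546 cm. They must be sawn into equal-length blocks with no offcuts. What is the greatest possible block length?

This is the greatest common divisor of 819, 4446, 351, and 546.
819 = 3^2 × 7 × 13
4446 = 2 × 3^2 × 13 × 19
351 = 3^3 × 13
546 = 2 × 3 × 7 × 13
gcd(819, 4446, 351, 546) = 3 × 13 = 39.

39 cm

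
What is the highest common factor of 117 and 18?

117 = 3^2 × 13
18 = 2 × 3^2
gcd(117, 18) = 3^2 = 9.

9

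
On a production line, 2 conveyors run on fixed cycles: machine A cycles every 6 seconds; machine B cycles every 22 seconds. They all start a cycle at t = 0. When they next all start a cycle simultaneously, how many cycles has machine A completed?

11 cycles

All finish a whole number of cycles simultaneously at t = LCM of the periods.
6 = 2 × 3
22 = 2 × 11
LCM(6, 22) = 2 × 3 × 11 = 66.
Cycles for period 6: 66 / 6 = 11.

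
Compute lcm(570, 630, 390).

570 = 2 × 3 × 5 × 19
630 = 2 × 3^2 × 5 × 7
390 = 2 × 3 × 5 × 13
LCM(570, 630, 390) = 2 × 3^2 × 5 × 7 × 13 × 19 = 155610.

155610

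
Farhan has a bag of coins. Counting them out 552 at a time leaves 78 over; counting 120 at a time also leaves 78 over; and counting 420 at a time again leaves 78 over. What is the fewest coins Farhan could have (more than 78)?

19398

N − 78 must be a common multiple of 552, 120, and 420.
552 = 2^3 × 3 × 23
120 = 2^3 × 3 × 5
420 = 2^2 × 3 × 5 × 7
LCM(552, 120, 420) = 2^3 × 3 × 5 × 7 × 23 = 19320.
Smallest N > 78 is LCM + 78 = 19320 + 78 = 19398.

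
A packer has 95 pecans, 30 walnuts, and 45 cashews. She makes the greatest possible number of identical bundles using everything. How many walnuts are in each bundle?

6

Number of bundles = gcd(95, 30, 45).
95 = 5 × 19
30 = 2 × 3 × 5
45 = 3^2 × 5
gcd(95, 30, 45) = 5.
walnuts per bundle = 30 / 5 = 6.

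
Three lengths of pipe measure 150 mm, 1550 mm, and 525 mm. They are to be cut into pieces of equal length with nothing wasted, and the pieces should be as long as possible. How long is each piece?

Each piece length must divide every original length, so the longest possible is gcd(150, 1550, 525).
150 = 2 × 3 × 5^2
1550 = 2 × 5^2 × 31
525 = 3 × 5^2 × 7
gcd(150, 1550, 525) = 5^2 = 25.

25 mm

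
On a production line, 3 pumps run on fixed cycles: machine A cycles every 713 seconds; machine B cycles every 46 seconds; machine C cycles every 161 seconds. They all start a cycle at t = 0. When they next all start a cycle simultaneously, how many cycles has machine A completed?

14 cycles

They are all back at their starting positions together after one LCM of the periods.
713 = 23 × 31
46 = 2 × 23
161 = 7 × 23
LCM(713, 46, 161) = 2 × 7 × 23 × 31 = 9982.
Cycles for period 713: 9982 / 713 = 14.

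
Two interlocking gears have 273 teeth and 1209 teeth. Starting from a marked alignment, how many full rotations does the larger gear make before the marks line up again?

7 rotations

The first common completion time is the LCM of the periods.
273 = 3 × 7 × 13
1209 = 3 × 13 × 31
LCM(273, 1209) = 3 × 7 × 13 × 31 = 8463.
Rotations for period 1209: 8463 / 1209 = 7.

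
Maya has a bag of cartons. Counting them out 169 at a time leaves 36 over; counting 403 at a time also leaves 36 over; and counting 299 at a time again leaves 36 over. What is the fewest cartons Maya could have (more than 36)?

N − 36 must be a common multiple of 169, 403, and 299.
169 = 13^2
403 = 13 × 31
299 = 13 × 23
LCM(169, 403, 299) = 13^2 × 23 × 31 = 120497.
Smallest N > 36 is LCM + 36 = 120497 + 36 = 120533.

120533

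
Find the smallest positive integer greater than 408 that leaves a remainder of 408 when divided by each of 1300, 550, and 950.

272108

N − 408 must be a common multiple of 1300, 550, and 950.
1300 = 2^2 × 5^2 × 13
550 = 2 × 5^2 × 11
950 = 2 × 5^2 × 19
LCM(1300, 550, 950) = 2^2 × 5^2 × 11 × 13 × 19 = 271700.
Smallest N > 408 is LCM + 408 = 271700 + 408 = 272108.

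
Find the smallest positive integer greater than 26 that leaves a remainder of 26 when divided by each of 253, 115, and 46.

N − 26 must be a common multiple of 253, 115, and 46.
253 = 11 × 23
115 = 5 × 23
46 = 2 × 23
LCM(253, 115, 46) = 2 × 5 × 11 × 23 = 2530.
Smallest N > 26 is LCM + 26 = 2530 + 26 = 2556.

2556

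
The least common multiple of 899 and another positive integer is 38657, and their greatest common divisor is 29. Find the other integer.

gcd × lcm = product of the two integers, so the other integer is (29 × 38657) / 899 = 1247.

1247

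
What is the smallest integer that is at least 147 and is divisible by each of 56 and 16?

224

The integer must be a common multiple of 56 and 16, so a multiple of their LCM.
56 = 2^3 × 7
16 = 2^4
LCM(56, 16) = 2^4 × 7 = 112.
Smallest multiple of 112 that is ≥ 147: ⌈147/112⌉ × 112 = 2 × 112 = 224.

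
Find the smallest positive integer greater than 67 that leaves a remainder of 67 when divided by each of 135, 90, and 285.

N − 67 must be a common multiple of 135, 90, and 285.
135 = 3^3 × 5
90 = 2 × 3^2 × 5
285 = 3 × 5 × 19
LCM(135, 90, 285) = 2 × 3^3 × 5 × 19 = 5130.
Smallest N > 67 is LCM + 67 = 5130 + 67 = 5197.

5197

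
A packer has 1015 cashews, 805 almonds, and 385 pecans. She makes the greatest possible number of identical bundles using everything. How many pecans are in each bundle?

Number of bundles = gcd(1015, 805, 385).
1015 = 5 × 7 × 29
805 = 5 × 7 × 23
385 = 5 × 7 × 11
gcd(1015, 805, 385) = 5 × 7 = 35.
pecans per bundle = 385 / 35 = 11.

11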